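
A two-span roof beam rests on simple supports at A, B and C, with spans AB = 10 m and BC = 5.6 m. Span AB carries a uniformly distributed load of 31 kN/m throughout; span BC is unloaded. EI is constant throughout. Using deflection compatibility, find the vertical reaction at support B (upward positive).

R_B = 224.2 kN

Release continuity at B by inserting a hinge; the redundant is the internal moment M_B. The primary structure is two simply-supported spans AB and BC.
End slopes at the hinge B, treating each span as simply supported:
  span AB: UDL 31: wL³/(24EI) = 1292/EI
  relative rotation θ_0 = (1292 + 0)/EI = 1292/EI
A unit hogging moment at B produces rotation L₁/(3EI) + L₂/(3EI) = 5.2/EI.
Slope continuity at B: θ_0 = M_B·5.2/EI, so M_B = 1292/5.2 = 248.4 kN·m (hogging).
Span AB, ΣM about A with M_B applied at B: R_B^{AB}·10 = 1550 + 248.4, so R_B^{AB} = 179.8 kN and R_A = 310 − 179.8 = 130.2 kN.
Span BC, ΣM about C: R_B^{BC}·5.6 = 0 + 248.4, so R_B^{BC} = 44.36 kN and R_C = 0 − 44.36 = -44.36 kN.
R_B = 179.8 + 44.36 = 224.2 kN.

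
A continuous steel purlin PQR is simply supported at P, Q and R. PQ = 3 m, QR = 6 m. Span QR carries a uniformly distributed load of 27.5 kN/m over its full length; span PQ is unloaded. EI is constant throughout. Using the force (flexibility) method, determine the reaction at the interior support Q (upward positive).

R_Q = 123.8 kN

Release continuity at Q by inserting a hinge; the redundant is the internal moment M_Q. The primary structure is two simply-supported spans PQ and QR.
End slopes at the hinge Q, treating each span as simply supported:
  span QR: UDL 27.5: wL³/(24EI) = 247.5/EI
  relative rotation θ_0 = (0 + 247.5)/EI = 247.5/EI
A unit hogging moment at Q produces rotation L₁/(3EI) + L₂/(3EI) = 3/EI.
Compatibility: M_Q·(L₁+L₂)/(3EI) = θ_0, giving M_Q = 82.5 kN·m (hogging).
Span PQ, ΣM about P with M_Q applied at Q: R_Q^{PQ}·3 = 0 + 82.5, so R_Q^{PQ} = 27.5 kN and R_P = 0 − 27.5 = -27.5 kN.
Span QR, ΣM about R: R_Q^{QR}·6 = 495 + 82.5, so R_Q^{QR} = 96.25 kN and R_R = 165 − 96.25 = 68.75 kN.
R_Q = 27.5 + 96.25 = 123.8 kN.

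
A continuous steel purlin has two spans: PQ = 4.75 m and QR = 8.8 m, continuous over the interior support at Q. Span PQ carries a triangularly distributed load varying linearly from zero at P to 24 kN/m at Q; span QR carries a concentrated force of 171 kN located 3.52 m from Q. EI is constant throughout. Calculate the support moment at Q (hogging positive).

Take M_Q as the redundant. Released structure: two simple spans PQ and QR with a hinge at Q.
End slopes at the hinge Q, treating each span as simply supported:
  span PQ: triangular load, peak 24: w₀L³/(45EI) = 57.16/EI
  span QR: point load 171 at a = 3.52: Pab(L + b)/(6LEI) = 847.5/EI
  relative rotation θ_0 = (57.16 + 847.5)/EI = 904.7/EI
A unit hogging moment at Q produces rotation L₁/(3EI) + L₂/(3EI) = 4.517/EI.
Compatibility: M_Q·(L₁+L₂)/(3EI) = θ_0, giving M_Q = 200.3 kN·m (hogging).

M_Q = 200.3 kN·m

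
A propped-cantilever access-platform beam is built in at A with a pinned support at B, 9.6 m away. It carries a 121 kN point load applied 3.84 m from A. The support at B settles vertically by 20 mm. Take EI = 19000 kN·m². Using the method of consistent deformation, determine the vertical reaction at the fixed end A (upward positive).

R_A = 97.12 kN

Release the roller at B. Primary structure: cantilever fixed at A.
Primary-structure tip deflection at B by superposition:
  point load 121 at a = 3.84: Pa²(3L − a)/(6EI) = 7422/EI
Tip deflection under a unit load at B: L³/(3EI) = 294.9/EI.
With EI = 19000 kN·m²: δ_0 = 0.39065 m and δ_{BB} = 0.015522 m/kN.
Compatibility — the beam at B must follow the support down by 0.02 m: δ_0 − R_B·δ_{BB} = 0.02, so R_B = (0.39065 − 0.02)/0.015522 = 23.88 kN.
Vertical equilibrium: R_A = ΣP − R_B = 121 − 23.88 = 97.12 kN.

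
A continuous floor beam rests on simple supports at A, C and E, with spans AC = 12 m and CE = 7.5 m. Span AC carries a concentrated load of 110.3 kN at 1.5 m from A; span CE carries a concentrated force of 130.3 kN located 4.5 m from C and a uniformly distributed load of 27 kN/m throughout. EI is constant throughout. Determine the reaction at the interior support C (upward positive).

R_C = 207.5 kN

Insert a hinge at C; M_C is the redundant, and each span becomes simply supported.
End slopes at the hinge C, treating each span as simply supported:
  span AC: point load 110.3 at a = 1.5: Pab(L + a)/(6LEI) = 325.7/EI
  span CE: point load 130.3 at a = 4.5: Pab(L + b)/(6LEI) = 410.4/EI
  span CE: UDL 27: wL³/(24EI) = 474.6/EI
  relative rotation θ_0 = (325.7 + 885.1)/EI = 1211/EI
A unit hogging moment at C produces rotation L₁/(3EI) + L₂/(3EI) = 6.5/EI.
Compatibility: M_C·(L₁+L₂)/(3EI) = θ_0, giving M_C = 186.3 kN·m (hogging).
Span AC, ΣM about A with M_C applied at C: R_C^{AC}·12 = 165.4 + 186.3, so R_C^{AC} = 29.31 kN and R_A = 110.3 − 29.31 = 80.99 kN.
Span CE, ΣM about E: R_C^{CE}·7.5 = 1150 + 186.3, so R_C^{CE} = 178.2 kN and R_E = 332.8 − 178.2 = 154.6 kN.
R_C = 29.31 + 178.2 = 207.5 kN.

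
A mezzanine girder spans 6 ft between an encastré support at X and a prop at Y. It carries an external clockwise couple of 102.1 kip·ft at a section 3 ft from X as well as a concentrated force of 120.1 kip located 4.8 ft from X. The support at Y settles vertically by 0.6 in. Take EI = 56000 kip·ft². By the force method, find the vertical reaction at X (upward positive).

Choose R_Y as the redundant. The primary structure is the cantilever fixed at X.
Free-end deflection of the primary structure under the applied loading (downward +):
  clockwise couple 102.1 at a = 3: M₀a(2L − a)/(2EI) = 1378/EI
  point load 120.1 at a = 4.8: Pa²(3L − a)/(6EI) = 6088/EI
  δ_0 = 7466/EI
Tip deflection under a unit load at Y: L³/(3EI) = 72/EI.
With EI = 56000 kip·ft²: δ_0 = 0.13332 ft and δ_{YY} = 0.001286 ft/kip.
Compatibility — the beam at Y must follow the support down by 0.05 ft: δ_0 − R_Y·δ_{YY} = 0.05, so R_Y = (0.13332 − 0.05)/0.001286 = 64.81 kip.
Vertical equilibrium: R_X = ΣP − R_Y = 120.1 − 64.81 = 55.29 kip.

R_X = 55.29 kip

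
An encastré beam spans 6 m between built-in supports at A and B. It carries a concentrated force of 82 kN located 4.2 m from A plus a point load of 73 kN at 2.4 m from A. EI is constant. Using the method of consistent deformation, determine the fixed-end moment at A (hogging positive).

M_A = 94.07 kN·m

Take the two fixed-end moments M_A, M_B as redundants; the released structure is the simple span AB.
On the primary (simply-supported) span, the end slopes from the loading are:
  at A: point load 82 at a = 4.2: Pab(L + b)/(6LEI) = 134.3/EI
  at B: point load 82 at a = 4.2: Pab(L + a)/(6LEI) = 175.6/EI
  at A: point load 73 at a = 2.4: Pab(L + b)/(6LEI) = 168.2/EI
  at B: point load 73 at a = 2.4: Pab(L + a)/(6LEI) = 147.2/EI
  θ_A0 = 302.5/EI,  θ_B0 = 322.8/EI
Flexibility coefficients: a unit moment at one end gives L/(3EI) there and L/(6EI) at the far end, so f₁₁ = f₂₂ = 2/EI and f₁₂ = f₂₁ = 1/EI.
Compatibility — zero rotation at each built-in end:
  2 M_A + 1 M_B = 302.5
  1 M_A + 2 M_B = 322.8
Solving the pair gives M_A = 94.07 kN·m and M_B = 114.4 kN·m (hogging).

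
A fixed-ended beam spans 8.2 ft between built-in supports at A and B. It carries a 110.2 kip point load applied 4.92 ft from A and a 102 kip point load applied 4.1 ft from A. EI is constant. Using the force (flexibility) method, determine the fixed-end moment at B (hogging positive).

M_B = 234.7 kip·ft

Take the two fixed-end moments M_A, M_B as redundants; the released structure is the simple span AB.
End rotations of the released simple span under the applied load (×1/EI):
  at A: point load 110.2 at a = 4.92: Pab(L + b)/(6LEI) = 415/EI
  at B: point load 110.2 at a = 4.92: Pab(L + a)/(6LEI) = 474.2/EI
  at A: point load 102 at a = 4.1: Pab(L + b)/(6LEI) = 428.7/EI
  at B: point load 102 at a = 4.1: Pab(L + a)/(6LEI) = 428.7/EI
  θ_A0 = 843.6/EI,  θ_B0 = 902.9/EI
Flexibility coefficients: a unit moment at one end gives L/(3EI) there and L/(6EI) at the far end, so f₁₁ = f₂₂ = 2.733/EI and f₁₂ = f₂₁ = 1.367/EI.
Compatibility — zero rotation at each built-in end:
  2.733 M_A + 1.367 M_B = 843.6
  1.367 M_A + 2.733 M_B = 902.9
Solving the pair gives M_A = 191.3 kip·ft and M_B = 234.7 kip·ft (hogging).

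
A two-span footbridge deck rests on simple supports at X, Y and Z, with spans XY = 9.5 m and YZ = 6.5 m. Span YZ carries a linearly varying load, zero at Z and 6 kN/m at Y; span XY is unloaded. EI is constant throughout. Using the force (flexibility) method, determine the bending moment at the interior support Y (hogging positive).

M_Y = 6.866 kN·m

Take M_Y as the redundant. Released structure: two simple spans XY and YZ with a hinge at Y.
Discontinuity in slope at Y on the released structure — sum the simple-span end rotations:
  span YZ: triangular load, peak 6: w₀L³/(45EI) = 36.62/EI
  relative rotation θ_0 = (0 + 36.62)/EI = 36.62/EI
A unit hogging moment at Y produces rotation L₁/(3EI) + L₂/(3EI) = 5.333/EI.
Compatibility: M_Y·(L₁+L₂)/(3EI) = θ_0, giving M_Y = 6.866 kN·m (hogging).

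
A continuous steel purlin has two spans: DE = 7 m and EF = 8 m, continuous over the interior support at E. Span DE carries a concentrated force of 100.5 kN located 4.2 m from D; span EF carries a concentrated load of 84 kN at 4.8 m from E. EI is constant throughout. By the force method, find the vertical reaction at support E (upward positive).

Insert a hinge at E; M_E is the redundant, and each span becomes simply supported.
Discontinuity in slope at E on the released structure — sum the simple-span end rotations:
  span DE: point load 100.5 at a = 4.2: Pab(L + a)/(6LEI) = 315.2/EI
  span EF: point load 84 at a = 4.8: Pab(L + b)/(6LEI) = 301.1/EI
  relative rotation θ_0 = (315.2 + 301.1)/EI = 616.2/EI
A unit hogging moment at E produces rotation L₁/(3EI) + L₂/(3EI) = 5/EI.
Compatibility: M_E·(L₁+L₂)/(3EI) = θ_0, giving M_E = 123.2 kN·m (hogging).
Span DE, ΣM about D with M_E applied at E: R_E^{DE}·7 = 422.1 + 123.2, so R_E^{DE} = 77.91 kN and R_D = 100.5 − 77.91 = 22.59 kN.
Span EF, ΣM about F: R_E^{EF}·8 = 268.8 + 123.2, so R_E^{EF} = 49.01 kN and R_F = 84 − 49.01 = 34.99 kN.
R_E = 77.91 + 49.01 = 126.9 kN.

R_E = 126.9 kN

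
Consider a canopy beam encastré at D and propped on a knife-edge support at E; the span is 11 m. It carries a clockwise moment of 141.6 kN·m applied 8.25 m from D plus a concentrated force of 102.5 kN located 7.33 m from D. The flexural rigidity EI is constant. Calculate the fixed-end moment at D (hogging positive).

Take the reaction at E as the redundant and release it; the primary structure is a cantilever fixed at D.
Deflection at E on the released cantilever, summing each load's contribution:
  clockwise couple 141.6 at a = 8.25: M₀a(2L − a)/(2EI) = 8031/EI
  point load 102.5 at a = 7.33: Pa²(3L − a)/(6EI) = 23562/EI
  δ_0 = 31593/EI
Tip deflection under a unit load at E: L³/(3EI) = 443.7/EI.
Compatibility at E: δ_0 − R_E·δ_{EE} = 0, so R_E = 31593/443.7 = 71.21 kN.
Moment equilibrium about D: M_D = Σ(load moments about D) − R_E·L = 892.9 − 71.21×11 = 109.6 kN·m.

M_D = 109.6 kN·m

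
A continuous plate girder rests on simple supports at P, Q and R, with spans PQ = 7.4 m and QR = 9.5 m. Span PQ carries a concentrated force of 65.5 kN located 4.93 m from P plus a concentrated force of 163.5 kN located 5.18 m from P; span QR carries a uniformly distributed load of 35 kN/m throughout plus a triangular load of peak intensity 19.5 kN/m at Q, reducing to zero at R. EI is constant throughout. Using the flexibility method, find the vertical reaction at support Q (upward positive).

R_Q = 487.5 kN

Insert a hinge at Q; M_Q is the redundant, and each span becomes simply supported.
End slopes at the hinge Q, treating each span as simply supported:
  span PQ: point load 65.5 at a = 4.93: Pab(L + a)/(6LEI) = 221.5/EI
  span PQ: point load 163.5 at a = 5.18: Pab(L + a)/(6LEI) = 532.7/EI
  span QR: UDL 35: wL³/(24EI) = 1250/EI
  span QR: triangular load, peak 19.5: w₀L³/(45EI) = 371.5/EI
  relative rotation θ_0 = (754.2 + 1622)/EI = 2376/EI
A unit hogging moment at Q produces rotation L₁/(3EI) + L₂/(3EI) = 5.633/EI.
Slope continuity at Q: θ_0 = M_Q·5.633/EI, so M_Q = 2376/5.633 = 421.8 kN·m (hogging).
Span PQ, ΣM about P with M_Q applied at Q: R_Q^{PQ}·7.4 = 1170 + 421.8, so R_Q^{PQ} = 215.1 kN and R_P = 229 − 215.1 = 13.91 kN.
Span QR, ΣM about R: R_Q^{QR}·9.5 = 2166 + 421.8, so R_Q^{QR} = 272.4 kN and R_R = 425.1 − 272.4 = 152.7 kN.
R_Q = 215.1 + 272.4 = 487.5 kN.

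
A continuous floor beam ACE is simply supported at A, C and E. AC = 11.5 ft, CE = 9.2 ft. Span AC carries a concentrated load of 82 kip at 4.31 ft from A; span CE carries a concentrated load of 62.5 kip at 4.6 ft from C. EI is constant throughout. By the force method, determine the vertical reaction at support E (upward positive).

R_E = 16.87 kip

Take M_C as the redundant. Released structure: two simple spans AC and CE with a hinge at C.
Rotations at C on the released spans (each span's end-slope, ×1/EI):
  span AC: point load 82 at a = 4.31: Pab(L + a)/(6LEI) = 582.2/EI
  span CE: point load 62.5 at a = 4.6: Pab(L + b)/(6LEI) = 330.6/EI
  relative rotation θ_0 = (582.2 + 330.6)/EI = 912.9/EI
A unit hogging moment at C produces rotation L₁/(3EI) + L₂/(3EI) = 6.9/EI.
Compatibility: M_C·(L₁+L₂)/(3EI) = θ_0, giving M_C = 132.3 kip·ft (hogging).
Span CE, ΣM about E: R_C^{CE}·9.2 = 287.5 + 132.3, so R_C^{CE} = 45.63 kip and R_E = 62.5 − 45.63 = 16.87 kip.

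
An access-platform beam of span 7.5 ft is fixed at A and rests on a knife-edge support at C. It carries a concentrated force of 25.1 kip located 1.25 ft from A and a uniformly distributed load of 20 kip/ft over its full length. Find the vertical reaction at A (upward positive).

R_A = 117.9 kip

Release the roller at C. Primary structure: cantilever fixed at A.
Deflection at C on the released cantilever, summing each load's contribution:
  point load 25.1 at a = 1.25: Pa²(3L − a)/(6EI) = 138.9/EI
  UDL 20: wL⁴/(8EI) = 7910/EI
  δ_0 = 8049/EI
Flexibility coefficient — unit upward force at C: δ_{CC} = L³/(3EI) = 140.6/EI.
The prop prevents deflection at C: R_C = δ_0/δ_{CC} = 8049/140.6 = 57.24 kip.
Vertical equilibrium: R_A = ΣP − R_C = 175.1 − 57.24 = 117.9 kip.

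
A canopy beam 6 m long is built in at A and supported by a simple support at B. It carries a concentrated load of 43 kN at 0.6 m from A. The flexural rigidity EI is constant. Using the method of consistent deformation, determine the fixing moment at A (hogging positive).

M_A = 22.06 kN·m

Choose R_B as the redundant. The primary structure is the cantilever fixed at A.
Free-end deflection of the primary structure under the applied loading (downward +):
  point load 43 at a = 0.6: Pa²(3L − a)/(6EI) = 44.89/EI
Tip deflection under a unit load at B: L³/(3EI) = 72/EI.
Compatibility at B: δ_0 − R_B·δ_{BB} = 0, so R_B = 44.89/72 = 0.6235 kN.
Moment equilibrium about A: M_A = Σ(load moments about A) − R_B·L = 25.8 − 0.6235×6 = 22.06 kN·m.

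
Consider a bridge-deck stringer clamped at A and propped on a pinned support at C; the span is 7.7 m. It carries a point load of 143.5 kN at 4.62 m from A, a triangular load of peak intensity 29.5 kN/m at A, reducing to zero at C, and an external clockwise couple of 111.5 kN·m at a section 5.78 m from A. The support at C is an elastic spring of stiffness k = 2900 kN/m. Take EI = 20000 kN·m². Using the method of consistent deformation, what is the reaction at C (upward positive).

R_C = 100.5 kN

Take the reaction at C as the redundant and release it; the primary structure is a cantilever fixed at A.
Deflection at C on the released cantilever, summing each load's contribution:
  point load 143.5 at a = 4.62: Pa²(3L − a)/(6EI) = 9434/EI
  triangular load, peak 29.5 at the fixed end: w₀L⁴/(30EI) = 3457/EI
  clockwise couple 111.5 at a = 5.78: M₀a(2L − a)/(2EI) = 3100/EI
  δ_0 = 15990/EI
Flexibility coefficient — unit upward force at C: δ_{CC} = L³/(3EI) = 152.2/EI.
With EI = 20000 kN·m²: δ_0 = 0.79952 m and δ_{CC} = 0.007609 m/kN.
Compatibility — the spring shortens by R_C/k under the reaction it provides: δ_0 − R_C·δ_{CC} = R_C/k. With 1/k = 0.000345 m/kN, R_C = δ_0 / (δ_{CC} + 1/k) = 0.79952 / (0.007609 + 0.000345) = 100.5 kN.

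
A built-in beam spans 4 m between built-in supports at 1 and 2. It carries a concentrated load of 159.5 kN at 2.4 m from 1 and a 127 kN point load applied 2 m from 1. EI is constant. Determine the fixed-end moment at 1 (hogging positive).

M_1 = 124.7 kN·m

Release both end moments; the primary structure is a simply-supported span 12 with redundants M_1 and M_2.
Simple-span end rotations at 1 and 2 under the given loads:
  at 1: point load 159.5 at a = 2.4: Pab(L + b)/(6LEI) = 142.9/EI
  at 2: point load 159.5 at a = 2.4: Pab(L + a)/(6LEI) = 163.3/EI
  at 1: point load 127 at a = 2: Pab(L + b)/(6LEI) = 127/EI
  at 2: point load 127 at a = 2: Pab(L + a)/(6LEI) = 127/EI
  θ_10 = 269.9/EI,  θ_20 = 290.3/EI
Flexibility coefficients: a unit moment at one end gives L/(3EI) there and L/(6EI) at the far end, so f₁₁ = f₂₂ = 1.333/EI and f₁₂ = f₂₁ = 0.6667/EI.
Compatibility — zero rotation at each built-in end:
  1.333 M_1 + 0.6667 M_2 = 269.9
  0.6667 M_1 + 1.333 M_2 = 290.3
Solving the pair gives M_1 = 124.7 kN·m and M_2 = 155.4 kN·m (hogging).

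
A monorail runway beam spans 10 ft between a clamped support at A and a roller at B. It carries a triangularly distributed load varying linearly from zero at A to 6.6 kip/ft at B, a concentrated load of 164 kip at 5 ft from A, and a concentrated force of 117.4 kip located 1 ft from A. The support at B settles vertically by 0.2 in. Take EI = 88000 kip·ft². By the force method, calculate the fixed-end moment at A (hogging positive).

M_A = 490.4 kip·ft

Remove the prop at B; the released (primary) structure is a cantilever built in at A.
Deflection at B on the released cantilever, summing each load's contribution:
  triangular load, peak 6.6 at the free end: 11w₀L⁴/(120EI) = 6050/EI
  point load 164 at a = 5: Pa²(3L − a)/(6EI) = 17083/EI
  point load 117.4 at a = 1: Pa²(3L − a)/(6EI) = 567.4/EI
  δ_0 = 23701/EI
Tip deflection under a unit load at B: L³/(3EI) = 333.3/EI.
With EI = 88000 kip·ft²: δ_0 = 0.26933 ft and δ_{BB} = 0.003788 ft/kip.
Compatibility — the beam at B must follow the support down by 0.01667 ft: δ_0 − R_B·δ_{BB} = 0.01667, so R_B = (0.26933 − 0.01667)/0.003788 = 66.7 kip.
Moment equilibrium about A: M_A = Σ(load moments about A) − R_B·L = 1157 − 66.7×10 = 490.4 kip·ft.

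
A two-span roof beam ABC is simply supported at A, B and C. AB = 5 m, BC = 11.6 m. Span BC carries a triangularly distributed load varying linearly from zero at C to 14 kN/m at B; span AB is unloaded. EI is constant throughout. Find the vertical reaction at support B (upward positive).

R_B = 79.25 kN

Take M_B as the redundant. Released structure: two simple spans AB and BC with a hinge at B.
End slopes at the hinge B, treating each span as simply supported:
  span BC: triangular load, peak 14: w₀L³/(45EI) = 485.6/EI
  relative rotation θ_0 = (0 + 485.6)/EI = 485.6/EI
A unit hogging moment at B produces rotation L₁/(3EI) + L₂/(3EI) = 5.533/EI.
Compatibility: M_B·(L₁+L₂)/(3EI) = θ_0, giving M_B = 87.76 kN·m (hogging).
Span AB, ΣM about A with M_B applied at B: R_B^{AB}·5 = 0 + 87.76, so R_B^{AB} = 17.55 kN and R_A = 0 − 17.55 = -17.55 kN.
Span BC, ΣM about C: R_B^{BC}·11.6 = 627.9 + 87.76, so R_B^{BC} = 61.7 kN and R_C = 81.2 − 61.7 = 19.5 kN.
R_B = 17.55 + 61.7 = 79.25 kN.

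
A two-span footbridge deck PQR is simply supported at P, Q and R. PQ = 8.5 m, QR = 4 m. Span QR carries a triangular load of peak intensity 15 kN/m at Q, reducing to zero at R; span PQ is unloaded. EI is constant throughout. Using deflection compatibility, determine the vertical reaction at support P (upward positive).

Insert a hinge at Q; M_Q is the redundant, and each span becomes simply supported.
Rotations at Q on the released spans (each span's end-slope, ×1/EI):
  span QR: triangular load, peak 15: w₀L³/(45EI) = 21.33/EI
  relative rotation θ_0 = (0 + 21.33)/EI = 21.33/EI
A unit hogging moment at Q produces rotation L₁/(3EI) + L₂/(3EI) = 4.167/EI.
Compatibility: M_Q·(L₁+L₂)/(3EI) = θ_0, giving M_Q = 5.12 kN·m (hogging).
Span PQ, ΣM about P with M_Q applied at Q: R_Q^{PQ}·8.5 = 0 + 5.12, so R_Q^{PQ} = 0.6024 kN and R_P = 0 − 0.6024 = -0.6024 kN.

R_P = -0.6024 kN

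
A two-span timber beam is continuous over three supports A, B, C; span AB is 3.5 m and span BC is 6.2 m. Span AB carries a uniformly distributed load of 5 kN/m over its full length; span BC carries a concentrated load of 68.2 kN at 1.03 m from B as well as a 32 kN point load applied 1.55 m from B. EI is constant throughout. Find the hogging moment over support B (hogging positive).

Insert a hinge at B; M_B is the redundant, and each span becomes simply supported.
Rotations at B on the released spans (each span's end-slope, ×1/EI):
  span AB: UDL 5: wL³/(24EI) = 8.932/EI
  span BC: point load 68.2 at a = 1.03: Pab(L + b)/(6LEI) = 111/EI
  span BC: point load 32 at a = 1.55: Pab(L + b)/(6LEI) = 67.27/EI
  relative rotation θ_0 = (8.932 + 178.3)/EI = 187.2/EI
A unit hogging moment at B produces rotation L₁/(3EI) + L₂/(3EI) = 3.233/EI.
Compatibility: M_B·(L₁+L₂)/(3EI) = θ_0, giving M_B = 57.9 kN·m (hogging).

M_B = 57.9 kN·m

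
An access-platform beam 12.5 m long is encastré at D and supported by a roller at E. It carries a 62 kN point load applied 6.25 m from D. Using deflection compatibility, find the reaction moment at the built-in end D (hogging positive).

M_D = 145.3 kN·m

Release the roller at E. Primary structure: cantilever fixed at D.
Deflection at E on the released cantilever, summing each load's contribution:
  point load 62 at a = 6.25: Pa²(3L − a)/(6EI) = 12614/EI
Flexibility coefficient — unit upward force at E: δ_{EE} = L³/(3EI) = 651/EI.
Compatibility at E: δ_0 − R_E·δ_{EE} = 0, so R_E = 12614/651 = 19.38 kN.
Moment equilibrium about D: M_D = Σ(load moments about D) − R_E·L = 387.5 − 19.38×12.5 = 145.3 kN·m.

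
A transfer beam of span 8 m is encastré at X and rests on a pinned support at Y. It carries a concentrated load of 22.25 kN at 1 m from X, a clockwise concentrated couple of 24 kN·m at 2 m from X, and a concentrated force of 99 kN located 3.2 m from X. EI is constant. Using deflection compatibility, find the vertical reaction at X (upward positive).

R_X = 98.19 kN

Take the reaction at Y as the redundant and release it; the primary structure is a cantilever fixed at X.
Downward deflection at the released point Y due to the loads:
  point load 22.25 at a = 1: Pa²(3L − a)/(6EI) = 85.29/EI
  clockwise couple 24 at a = 2: M₀a(2L − a)/(2EI) = 336/EI
  point load 99 at a = 3.2: Pa²(3L − a)/(6EI) = 3514/EI
  δ_0 = 3936/EI
Tip deflection under a unit load at Y: L³/(3EI) = 170.7/EI.
Compatibility at Y: δ_0 − R_Y·δ_{YY} = 0, so R_Y = 3936/170.7 = 23.06 kN.
Vertical equilibrium: R_X = ΣP − R_Y = 121.2 − 23.06 = 98.19 kN.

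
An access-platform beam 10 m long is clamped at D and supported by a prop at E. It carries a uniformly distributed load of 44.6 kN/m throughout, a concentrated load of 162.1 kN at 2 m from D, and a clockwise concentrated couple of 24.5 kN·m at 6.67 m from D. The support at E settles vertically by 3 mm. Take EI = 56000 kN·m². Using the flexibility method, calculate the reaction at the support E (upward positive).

Remove the prop at E; the released (primary) structure is a cantilever built in at D.
Primary-structure tip deflection at E by superposition:
  UDL 44.6: wL⁴/(8EI) = 55750/EI
  point load 162.1 at a = 2: Pa²(3L − a)/(6EI) = 3026/EI
  clockwise couple 24.5 at a = 6.67: M₀a(2L − a)/(2EI) = 1089/EI
  δ_0 = 59865/EI
Flexibility coefficient — unit upward force at E: δ_{EE} = L³/(3EI) = 333.3/EI.
With EI = 56000 kN·m²: δ_0 = 1.069 m and δ_{EE} = 0.005952 m/kN.
Compatibility — the beam at E must follow the support down by 0.003 m: δ_0 − R_E·δ_{EE} = 0.003, so R_E = (1.069 − 0.003)/0.005952 = 179.1 kN.

R_E = 179.1 kN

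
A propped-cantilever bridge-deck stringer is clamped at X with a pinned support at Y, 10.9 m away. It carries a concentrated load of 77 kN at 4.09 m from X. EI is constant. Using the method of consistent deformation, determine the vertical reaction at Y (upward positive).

R_Y = 14.23 kN

Remove the prop at Y; the released (primary) structure is a cantilever built in at X.
Downward deflection at the released point Y due to the loads:
  point load 77 at a = 4.09: Pa²(3L − a)/(6EI) = 6142/EI
Flexibility coefficient — unit upward force at Y: δ_{YY} = L³/(3EI) = 431.7/EI.
The prop prevents deflection at Y: R_Y = δ_0/δ_{YY} = 6142/431.7 = 14.23 kN.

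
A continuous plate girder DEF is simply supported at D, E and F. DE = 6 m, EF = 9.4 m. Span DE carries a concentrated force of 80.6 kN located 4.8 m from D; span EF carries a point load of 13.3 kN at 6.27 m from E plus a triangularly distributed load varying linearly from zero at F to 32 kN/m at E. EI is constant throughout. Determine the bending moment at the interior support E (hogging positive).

Insert a hinge at E; M_E is the redundant, and each span becomes simply supported.
End slopes at the hinge E, treating each span as simply supported:
  span DE: point load 80.6 at a = 4.8: Pab(L + a)/(6LEI) = 139.3/EI
  span EF: point load 13.3 at a = 6.27: Pab(L + b)/(6LEI) = 57.99/EI
  span EF: triangular load, peak 32: w₀L³/(45EI) = 590.6/EI
  relative rotation θ_0 = (139.3 + 648.6)/EI = 787.9/EI
A unit hogging moment at E produces rotation L₁/(3EI) + L₂/(3EI) = 5.133/EI.
Compatibility: M_E·(L₁+L₂)/(3EI) = θ_0, giving M_E = 153.5 kN·m (hogging).

M_E = 153.5 kN·m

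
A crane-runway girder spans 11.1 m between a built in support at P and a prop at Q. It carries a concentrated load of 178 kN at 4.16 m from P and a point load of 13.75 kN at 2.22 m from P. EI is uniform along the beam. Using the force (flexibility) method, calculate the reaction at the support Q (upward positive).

Take the reaction at Q as the redundant and release it; the primary structure is a cantilever fixed at P.
Deflection at Q on the released cantilever, summing each load's contribution:
  point load 178 at a = 4.16: Pa²(3L − a)/(6EI) = 14960/EI
  point load 13.75 at a = 2.22: Pa²(3L − a)/(6EI) = 351/EI
  δ_0 = 15311/EI
Flexibility coefficient — unit upward force at Q: δ_{QQ} = L³/(3EI) = 455.9/EI.
Compatibility at Q: δ_0 − R_Q·δ_{QQ} = 0, so R_Q = 15311/455.9 = 33.59 kN.

R_Q = 33.59 kN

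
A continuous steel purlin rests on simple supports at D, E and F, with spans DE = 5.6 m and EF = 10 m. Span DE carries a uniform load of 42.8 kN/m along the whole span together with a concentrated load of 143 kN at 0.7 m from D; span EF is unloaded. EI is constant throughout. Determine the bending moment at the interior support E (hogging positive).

M_E = 77.91 kN·m

Take M_E as the redundant. Released structure: two simple spans DE and EF with a hinge at E.
Discontinuity in slope at E on the released structure — sum the simple-span end rotations:
  span DE: UDL 42.8: wL³/(24EI) = 313.2/EI
  span DE: point load 143 at a = 0.7: Pab(L + a)/(6LEI) = 91.97/EI
  relative rotation θ_0 = (405.1 + 0)/EI = 405.1/EI
A unit hogging moment at E produces rotation L₁/(3EI) + L₂/(3EI) = 5.2/EI.
Slope continuity at E: θ_0 = M_E·5.2/EI, so M_E = 405.1/5.2 = 77.91 kN·m (hogging).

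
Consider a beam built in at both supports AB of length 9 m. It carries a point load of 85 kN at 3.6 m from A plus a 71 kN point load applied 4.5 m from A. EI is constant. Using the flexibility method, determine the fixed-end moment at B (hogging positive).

M_B = 153.3 kN·m

Release both end moments; the primary structure is a simply-supported span AB with redundants M_A and M_B.
On the primary (simply-supported) span, the end slopes from the loading are:
  at A: point load 85 at a = 3.6: Pab(L + b)/(6LEI) = 440.6/EI
  at B: point load 85 at a = 3.6: Pab(L + a)/(6LEI) = 385.6/EI
  at A: point load 71 at a = 4.5: Pab(L + b)/(6LEI) = 359.4/EI
  at B: point load 71 at a = 4.5: Pab(L + a)/(6LEI) = 359.4/EI
  θ_A0 = 800.1/EI,  θ_B0 = 745/EI
Flexibility coefficients: a unit moment at one end gives L/(3EI) there and L/(6EI) at the far end, so f₁₁ = f₂₂ = 3/EI and f₁₂ = f₂₁ = 1.5/EI.
Compatibility — zero rotation at each built-in end:
  3 M_A + 1.5 M_B = 800.1
  1.5 M_A + 3 M_B = 745
Solving the pair gives M_A = 190 kN·m and M_B = 153.3 kN·m (hogging).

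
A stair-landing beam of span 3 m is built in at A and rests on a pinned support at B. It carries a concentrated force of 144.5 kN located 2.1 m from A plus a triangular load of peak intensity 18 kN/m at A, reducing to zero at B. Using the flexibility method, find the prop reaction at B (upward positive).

R_B = 86.83 kN

Release the roller at B. Primary structure: cantilever fixed at A.
Primary-structure tip deflection at B by superposition:
  point load 144.5 at a = 2.1: Pa²(3L − a)/(6EI) = 732.8/EI
  triangular load, peak 18 at the fixed end: w₀L⁴/(30EI) = 48.6/EI
  δ_0 = 781.4/EI
Flexibility coefficient — unit upward force at B: δ_{BB} = L³/(3EI) = 9/EI.
Compatibility at B: δ_0 − R_B·δ_{BB} = 0, so R_B = 781.4/9 = 86.83 kN.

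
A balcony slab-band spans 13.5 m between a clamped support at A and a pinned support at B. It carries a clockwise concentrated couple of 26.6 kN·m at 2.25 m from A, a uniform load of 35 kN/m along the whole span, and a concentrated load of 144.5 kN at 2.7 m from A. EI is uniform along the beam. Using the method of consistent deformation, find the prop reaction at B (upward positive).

R_B = 186.2 kN

Release the roller at B. Primary structure: cantilever fixed at A.
Primary-structure tip deflection at B by superposition:
  clockwise couple 26.6 at a = 2.25: M₀a(2L − a)/(2EI) = 740.6/EI
  UDL 35: wL⁴/(8EI) = 145316/EI
  point load 144.5 at a = 2.7: Pa²(3L − a)/(6EI) = 6636/EI
  δ_0 = 152693/EI
Flexibility coefficient — unit upward force at B: δ_{BB} = L³/(3EI) = 820.1/EI.
The prop prevents deflection at B: R_B = δ_0/δ_{BB} = 152693/820.1 = 186.2 kN.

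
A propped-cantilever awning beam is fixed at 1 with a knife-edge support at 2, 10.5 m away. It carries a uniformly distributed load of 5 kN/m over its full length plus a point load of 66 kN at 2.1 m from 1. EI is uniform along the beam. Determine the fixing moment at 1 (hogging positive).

M_1 = 168.7 kN·m

Remove the prop at 2; the released (primary) structure is a cantilever built in at 1.
Free-end deflection of the primary structure under the applied loading (downward +):
  UDL 5: wL⁴/(8EI) = 7597/EI
  point load 66 at a = 2.1: Pa²(3L − a)/(6EI) = 1426/EI
  δ_0 = 9023/EI
Flexibility coefficient — unit upward force at 2: δ_{22} = L³/(3EI) = 385.9/EI.
Compatibility at 2: δ_0 − R_2·δ_{22} = 0, so R_2 = 9023/385.9 = 23.38 kN.
Moment equilibrium about 1: M_1 = Σ(load moments about 1) − R_2·L = 414.2 − 23.38×10.5 = 168.7 kN·m.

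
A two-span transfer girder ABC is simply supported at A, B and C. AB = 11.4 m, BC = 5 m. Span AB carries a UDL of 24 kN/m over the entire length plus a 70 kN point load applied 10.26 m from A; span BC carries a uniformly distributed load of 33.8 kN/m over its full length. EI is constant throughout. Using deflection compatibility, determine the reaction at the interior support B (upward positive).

R_B = 385.2 kN

Take M_B as the redundant. Released structure: two simple spans AB and BC with a hinge at B.
Discontinuity in slope at B on the released structure — sum the simple-span end rotations:
  span AB: UDL 24: wL³/(24EI) = 1482/EI
  span AB: point load 70 at a = 10.26: Pab(L + a)/(6LEI) = 259.3/EI
  span BC: UDL 33.8: wL³/(24EI) = 176/EI
  relative rotation θ_0 = (1741 + 176)/EI = 1917/EI
A unit hogging moment at B produces rotation L₁/(3EI) + L₂/(3EI) = 5.467/EI.
Compatibility: M_B·(L₁+L₂)/(3EI) = θ_0, giving M_B = 350.6 kN·m (hogging).
Span AB, ΣM about A with M_B applied at B: R_B^{AB}·11.4 = 2278 + 350.6, so R_B^{AB} = 230.6 kN and R_A = 343.6 − 230.6 = 113 kN.
Span BC, ΣM about C: R_B^{BC}·5 = 422.5 + 350.6, so R_B^{BC} = 154.6 kN and R_C = 169 − 154.6 = 14.37 kN.
R_B = 230.6 + 154.6 = 385.2 kN.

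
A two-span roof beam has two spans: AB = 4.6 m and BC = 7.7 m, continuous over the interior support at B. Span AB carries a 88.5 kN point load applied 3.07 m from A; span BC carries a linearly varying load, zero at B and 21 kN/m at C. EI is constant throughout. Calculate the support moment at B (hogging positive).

Release continuity at B by inserting a hinge; the redundant is the internal moment M_B. The primary structure is two simply-supported spans AB and BC.
End slopes at the hinge B, treating each span as simply supported:
  span AB: point load 88.5 at a = 3.07: Pab(L + a)/(6LEI) = 115.5/EI
  span BC: triangular load, peak 21: 7w₀L³/(360EI) = 186.4/EI
  relative rotation θ_0 = (115.5 + 186.4)/EI = 301.9/EI
A unit hogging moment at B produces rotation L₁/(3EI) + L₂/(3EI) = 4.1/EI.
Slope continuity at B: θ_0 = M_B·4.1/EI, so M_B = 301.9/4.1 = 73.64 kN·m (hogging).

M_B = 73.64 kN·m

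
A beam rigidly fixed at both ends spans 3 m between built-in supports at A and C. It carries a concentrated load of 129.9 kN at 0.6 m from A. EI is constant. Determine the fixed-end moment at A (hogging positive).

Release both end moments; the primary structure is a simply-supported span AC with redundants M_A and M_C.
End rotations of the released simple span under the applied load (×1/EI):
  at A: point load 129.9 at a = 0.6: Pab(L + b)/(6LEI) = 56.12/EI
  at C: point load 129.9 at a = 0.6: Pab(L + a)/(6LEI) = 37.41/EI
  θ_A0 = 56.12/EI,  θ_C0 = 37.41/EI
Flexibility coefficients: a unit moment at one end gives L/(3EI) there and L/(6EI) at the far end, so f₁₁ = f₂₂ = 1/EI and f₁₂ = f₂₁ = 0.5/EI.
Compatibility — zero rotation at each built-in end:
  1 M_A + 0.5 M_C = 56.12
  0.5 M_A + 1 M_C = 37.41
Solving the pair gives M_A = 49.88 kN·m and M_C = 12.47 kN·m (hogging).

M_A = 49.88 kN·m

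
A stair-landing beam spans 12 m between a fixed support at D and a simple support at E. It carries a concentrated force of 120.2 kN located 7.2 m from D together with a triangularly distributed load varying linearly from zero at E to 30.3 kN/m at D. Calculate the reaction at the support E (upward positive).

Take the reaction at E as the redundant and release it; the primary structure is a cantilever fixed at D.
Deflection at E on the released cantilever, summing each load's contribution:
  point load 120.2 at a = 7.2: Pa²(3L − a)/(6EI) = 29910/EI
  triangular load, peak 30.3 at the fixed end: w₀L⁴/(30EI) = 20943/EI
  δ_0 = 50853/EI
Tip deflection under a unit load at E: L³/(3EI) = 576/EI.
Compatibility at E: δ_0 − R_E·δ_{EE} = 0, so R_E = 50853/576 = 88.29 kN.

R_E = 88.29 kN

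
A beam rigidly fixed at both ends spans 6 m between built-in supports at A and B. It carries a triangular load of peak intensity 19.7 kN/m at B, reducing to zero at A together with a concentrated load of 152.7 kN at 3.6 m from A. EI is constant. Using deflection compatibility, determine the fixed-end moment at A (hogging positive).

M_A = 111.6 kN·m

Take the two fixed-end moments M_A, M_B as redundants; the released structure is the simple span AB.
End rotations of the released simple span under the applied load (×1/EI):
  at A: triangular load, peak 19.7: 7w₀L³/(360EI) = 82.74/EI
  at B: triangular load, peak 19.7: w₀L³/(45EI) = 94.56/EI
  at A: point load 152.7 at a = 3.6: Pab(L + b)/(6LEI) = 307.8/EI
  at B: point load 152.7 at a = 3.6: Pab(L + a)/(6LEI) = 351.8/EI
  θ_A0 = 390.6/EI,  θ_B0 = 446.4/EI
Flexibility coefficients: a unit moment at one end gives L/(3EI) there and L/(6EI) at the far end, so f₁₁ = f₂₂ = 2/EI and f₁₂ = f₂₁ = 1/EI.
Compatibility — zero rotation at each built-in end:
  2 M_A + 1 M_B = 390.6
  1 M_A + 2 M_B = 446.4
Solving the pair gives M_A = 111.6 kN·m and M_B = 167.4 kN·m (hogging).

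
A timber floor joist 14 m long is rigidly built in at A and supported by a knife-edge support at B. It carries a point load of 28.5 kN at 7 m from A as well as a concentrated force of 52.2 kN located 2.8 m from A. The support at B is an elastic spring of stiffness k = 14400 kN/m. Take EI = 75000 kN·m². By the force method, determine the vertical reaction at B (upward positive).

R_B = 11.76 kN

Release the roller at B. Primary structure: cantilever fixed at A.
Deflection at B on the released cantilever, summing each load's contribution:
  point load 28.5 at a = 7: Pa²(3L − a)/(6EI) = 8146/EI
  point load 52.2 at a = 2.8: Pa²(3L − a)/(6EI) = 2674/EI
  δ_0 = 10820/EI
Flexibility coefficient — unit upward force at B: δ_{BB} = L³/(3EI) = 914.7/EI.
With EI = 75000 kN·m²: δ_0 = 0.14427 m and δ_{BB} = 0.012196 m/kN.
Compatibility — the spring shortens by R_B/k under the reaction it provides: δ_0 − R_B·δ_{BB} = R_B/k. With 1/k = 0.000069 m/kN, R_B = δ_0 / (δ_{BB} + 1/k) = 0.14427 / (0.012196 + 0.000069) = 11.76 kN.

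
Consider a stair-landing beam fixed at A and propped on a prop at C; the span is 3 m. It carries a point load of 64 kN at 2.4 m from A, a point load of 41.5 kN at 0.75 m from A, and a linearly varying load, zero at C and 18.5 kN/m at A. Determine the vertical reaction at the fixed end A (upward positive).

R_A = 79.08 kN

Take the reaction at C as the redundant and release it; the primary structure is a cantilever fixed at A.
Deflection at C on the released cantilever, summing each load's contribution:
  point load 64 at a = 2.4: Pa²(3L − a)/(6EI) = 405.5/EI
  point load 41.5 at a = 0.75: Pa²(3L − a)/(6EI) = 32.1/EI
  triangular load, peak 18.5 at the fixed end: w₀L⁴/(30EI) = 49.95/EI
  δ_0 = 487.6/EI
Flexibility coefficient — unit upward force at C: δ_{CC} = L³/(3EI) = 9/EI.
The prop prevents deflection at C: R_C = δ_0/δ_{CC} = 487.6/9 = 54.17 kN.
Vertical equilibrium: R_A = ΣP − R_C = 133.2 − 54.17 = 79.08 kN.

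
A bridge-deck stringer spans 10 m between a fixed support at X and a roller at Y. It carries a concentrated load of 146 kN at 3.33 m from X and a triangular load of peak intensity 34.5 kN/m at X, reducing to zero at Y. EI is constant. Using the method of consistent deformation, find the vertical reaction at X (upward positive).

R_X = 262.4 kN

Choose R_Y as the redundant. The primary structure is the cantilever fixed at X.
Downward deflection at the released point Y due to the loads:
  point load 146 at a = 3.33: Pa²(3L − a)/(6EI) = 7196/EI
  triangular load, peak 34.5 at the fixed end: w₀L⁴/(30EI) = 11500/EI
  δ_0 = 18696/EI
Flexibility coefficient — unit upward force at Y: δ_{YY} = L³/(3EI) = 333.3/EI.
Compatibility at Y: δ_0 − R_Y·δ_{YY} = 0, so R_Y = 18696/333.3 = 56.09 kN.
Vertical equilibrium: R_X = ΣP − R_Y = 318.5 − 56.09 = 262.4 kN.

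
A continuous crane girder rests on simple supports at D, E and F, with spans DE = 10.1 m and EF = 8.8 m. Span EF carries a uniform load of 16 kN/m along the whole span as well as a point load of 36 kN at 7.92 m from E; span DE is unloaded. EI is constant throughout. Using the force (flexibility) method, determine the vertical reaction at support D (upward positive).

Release continuity at E by inserting a hinge; the redundant is the internal moment M_E. The primary structure is two simply-supported spans DE and EF.
Discontinuity in slope at E on the released structure — sum the simple-span end rotations:
  span EF: UDL 16: wL³/(24EI) = 454.3/EI
  span EF: point load 36 at a = 7.92: Pab(L + b)/(6LEI) = 46/EI
  relative rotation θ_0 = (0 + 500.3)/EI = 500.3/EI
A unit hogging moment at E produces rotation L₁/(3EI) + L₂/(3EI) = 6.3/EI.
Slope continuity at E: θ_0 = M_E·6.3/EI, so M_E = 500.3/6.3 = 79.41 kN·m (hogging).
Span DE, ΣM about D with M_E applied at E: R_E^{DE}·10.1 = 0 + 79.41, so R_E^{DE} = 7.863 kN and R_D = 0 − 7.863 = -7.863 kN.

R_D = -7.863 kN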